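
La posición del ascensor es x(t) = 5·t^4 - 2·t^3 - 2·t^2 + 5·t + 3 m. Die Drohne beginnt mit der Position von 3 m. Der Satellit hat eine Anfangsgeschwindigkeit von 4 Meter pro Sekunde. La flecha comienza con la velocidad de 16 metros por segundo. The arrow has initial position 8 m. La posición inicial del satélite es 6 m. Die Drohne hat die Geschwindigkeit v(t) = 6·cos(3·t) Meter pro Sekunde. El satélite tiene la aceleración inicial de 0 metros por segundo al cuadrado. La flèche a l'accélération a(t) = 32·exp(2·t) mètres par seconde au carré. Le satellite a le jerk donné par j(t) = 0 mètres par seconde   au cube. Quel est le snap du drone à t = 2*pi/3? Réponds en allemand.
Um dies zu lösen, müssen wir 3 Ableitungen unserer Gleichung für die Geschwindigkeit v(t) = 6·cos(3·t) nehmen. Durch Ableiten von der Geschwindigkeit erhalten wir die Beschleunigung: a(t) = -18·sin(3·t). Mit d/dt von a(t) finden wir j(t) = -54·cos(3·t). Durch Ableiten von dem Ruck erhalten wir den Snap: s(t) = 162·sin(3·t). Wir haben den Snap s(t) = 162·sin(3·t). Durch Einsetzen von t = 2*pi/3: s(2*pi/3) = 0.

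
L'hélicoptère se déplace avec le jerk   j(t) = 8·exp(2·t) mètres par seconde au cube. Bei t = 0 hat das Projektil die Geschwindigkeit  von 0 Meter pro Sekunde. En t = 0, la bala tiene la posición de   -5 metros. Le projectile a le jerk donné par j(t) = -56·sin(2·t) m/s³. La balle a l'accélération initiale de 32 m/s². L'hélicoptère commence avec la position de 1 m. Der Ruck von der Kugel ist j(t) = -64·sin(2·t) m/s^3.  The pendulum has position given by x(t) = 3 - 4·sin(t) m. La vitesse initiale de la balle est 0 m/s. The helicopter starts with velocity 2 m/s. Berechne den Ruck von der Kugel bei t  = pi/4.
Wir haben den Ruck j(t) = -64·sin(2·t). Durch Einsetzen von t = pi/4: j(pi/4) = -64.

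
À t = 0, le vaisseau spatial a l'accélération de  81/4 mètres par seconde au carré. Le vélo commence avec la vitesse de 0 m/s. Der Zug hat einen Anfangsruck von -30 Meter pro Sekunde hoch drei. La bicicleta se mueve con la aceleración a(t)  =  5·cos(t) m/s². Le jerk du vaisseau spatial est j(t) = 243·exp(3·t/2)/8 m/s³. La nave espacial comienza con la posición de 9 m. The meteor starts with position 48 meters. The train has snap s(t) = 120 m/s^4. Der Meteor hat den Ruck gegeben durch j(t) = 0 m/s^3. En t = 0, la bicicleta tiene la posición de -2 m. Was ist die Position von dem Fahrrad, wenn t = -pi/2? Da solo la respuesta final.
Die Antwort ist 3.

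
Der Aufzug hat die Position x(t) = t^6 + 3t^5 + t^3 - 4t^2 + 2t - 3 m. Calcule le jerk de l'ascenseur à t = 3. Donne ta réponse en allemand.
Ausgehend von der Position x(t) = t^6 + 3·t^5 + t^3 - 4·t^2 + 2·t - 3, nehmen wir 3 Ableitungen. Die Ableitung von der Position ergibt die Geschwindigkeit: v(t) = 6·t^5 + 15·t^4 + 3·t^2 - 8·t + 2. Die Ableitung von der Geschwindigkeit ergibt die Beschleunigung: a(t) = 30·t^4 + 60·t^3 + 6·t - 8. Mit d/dt von a(t) finden wir j(t) = 120·t^3 + 180·t^2 + 6. Mit j(t) = 120·t^3 + 180·t^2 + 6 und Einsetzen von t = 3, finden wir j = 4866.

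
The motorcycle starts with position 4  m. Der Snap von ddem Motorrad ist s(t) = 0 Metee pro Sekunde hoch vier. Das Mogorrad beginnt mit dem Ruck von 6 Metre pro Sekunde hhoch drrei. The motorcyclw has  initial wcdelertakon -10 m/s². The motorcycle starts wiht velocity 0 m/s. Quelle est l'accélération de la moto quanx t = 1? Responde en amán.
Um dies zu lösen, müssen wir 2 Integrale unserer Gleichung für den Snap s(t) = 0 finden. Das Integral von dem Snap, mit j(0) = 6, ergibt den Ruck: j(t) = 6. Durch Integration von dem Ruck und Verwendung der Anfangsbedingung a(0) = -10, erhalten wir a(t) = 6·t - 10. Wir haben die Beschleunigung a(t) = 6·t - 10. Durch Einsetzen von t = 1: a(1) = -4.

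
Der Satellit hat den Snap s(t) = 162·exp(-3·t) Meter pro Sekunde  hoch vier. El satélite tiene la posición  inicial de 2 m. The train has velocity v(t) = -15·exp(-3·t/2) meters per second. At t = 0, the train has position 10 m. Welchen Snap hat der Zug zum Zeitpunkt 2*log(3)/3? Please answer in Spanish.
Partiendo de la velocidad v(t) = -15·exp(-3·t/2), tomamos 3 derivadas. La derivada de la velocidad da la aceleración: a(t) = 45·exp(-3·t/2)/2. Tomando d/dt de a(t), encontramos j(t) = -135·exp(-3·t/2)/4. Tomando d/dt de j(t), encontramos s(t) = 405·exp(-3·t/2)/8. De la ecuación del snap s(t) = 405·exp(-3·t/2)/8, sustituimos t = 2*log(3)/3 para obtener s = 135/8.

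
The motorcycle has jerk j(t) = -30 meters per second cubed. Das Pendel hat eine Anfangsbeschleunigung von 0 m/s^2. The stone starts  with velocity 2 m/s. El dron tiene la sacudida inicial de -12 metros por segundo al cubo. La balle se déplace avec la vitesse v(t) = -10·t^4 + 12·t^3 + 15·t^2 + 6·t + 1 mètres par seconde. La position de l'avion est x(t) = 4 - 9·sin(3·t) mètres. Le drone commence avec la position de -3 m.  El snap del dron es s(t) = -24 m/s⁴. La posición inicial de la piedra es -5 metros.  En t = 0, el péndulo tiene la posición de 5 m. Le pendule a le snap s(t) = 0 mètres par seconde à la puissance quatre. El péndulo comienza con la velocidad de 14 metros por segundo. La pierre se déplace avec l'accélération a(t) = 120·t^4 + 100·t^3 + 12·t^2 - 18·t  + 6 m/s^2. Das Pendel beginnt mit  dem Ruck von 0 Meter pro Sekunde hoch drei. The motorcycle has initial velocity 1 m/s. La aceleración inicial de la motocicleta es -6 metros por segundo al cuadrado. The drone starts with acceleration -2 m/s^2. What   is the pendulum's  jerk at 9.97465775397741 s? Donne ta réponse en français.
Pour résoudre ceci, nous devons prendre 1 intégrale de notre équation du snap s(t) = 0. La primitive du snap est le jerk. En utilisant j(0) = 0, nous obtenons j(t) = 0. Nous avons le jerk j(t) = 0. En substituant t = 9.97465775397741: j(9.97465775397741) = 0.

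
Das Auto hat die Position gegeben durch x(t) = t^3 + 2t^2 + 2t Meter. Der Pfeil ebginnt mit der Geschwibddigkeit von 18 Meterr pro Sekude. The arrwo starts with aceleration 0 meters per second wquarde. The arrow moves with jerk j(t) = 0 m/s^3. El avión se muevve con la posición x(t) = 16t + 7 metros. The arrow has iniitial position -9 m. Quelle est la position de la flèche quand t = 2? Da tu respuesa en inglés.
To find the answer, we compute 3 antiderivatives of j(t) = 0. The integral of jerk, with a(0) = 0, gives acceleration: a(t) = 0. Taking ∫a(t)dt and applying v(0) = 18, we find v(t) = 18. Finding the integral of v(t) and using x(0) = -9: x(t) = 18·t - 9. From the given position equation x(t) = 18·t - 9, we substitute t = 2 to get x = 27.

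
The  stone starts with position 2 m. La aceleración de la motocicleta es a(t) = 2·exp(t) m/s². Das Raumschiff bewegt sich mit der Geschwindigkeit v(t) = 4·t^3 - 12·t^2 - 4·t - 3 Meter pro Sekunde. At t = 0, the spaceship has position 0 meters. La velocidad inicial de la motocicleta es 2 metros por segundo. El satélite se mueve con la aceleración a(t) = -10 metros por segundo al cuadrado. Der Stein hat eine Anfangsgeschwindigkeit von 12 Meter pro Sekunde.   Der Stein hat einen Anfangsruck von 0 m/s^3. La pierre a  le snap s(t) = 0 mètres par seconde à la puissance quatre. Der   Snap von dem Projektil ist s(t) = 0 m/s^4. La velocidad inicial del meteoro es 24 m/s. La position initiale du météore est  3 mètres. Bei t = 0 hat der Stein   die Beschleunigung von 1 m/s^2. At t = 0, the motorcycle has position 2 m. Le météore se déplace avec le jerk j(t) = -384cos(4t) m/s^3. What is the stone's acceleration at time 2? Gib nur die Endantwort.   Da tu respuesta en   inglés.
a(2) = 1.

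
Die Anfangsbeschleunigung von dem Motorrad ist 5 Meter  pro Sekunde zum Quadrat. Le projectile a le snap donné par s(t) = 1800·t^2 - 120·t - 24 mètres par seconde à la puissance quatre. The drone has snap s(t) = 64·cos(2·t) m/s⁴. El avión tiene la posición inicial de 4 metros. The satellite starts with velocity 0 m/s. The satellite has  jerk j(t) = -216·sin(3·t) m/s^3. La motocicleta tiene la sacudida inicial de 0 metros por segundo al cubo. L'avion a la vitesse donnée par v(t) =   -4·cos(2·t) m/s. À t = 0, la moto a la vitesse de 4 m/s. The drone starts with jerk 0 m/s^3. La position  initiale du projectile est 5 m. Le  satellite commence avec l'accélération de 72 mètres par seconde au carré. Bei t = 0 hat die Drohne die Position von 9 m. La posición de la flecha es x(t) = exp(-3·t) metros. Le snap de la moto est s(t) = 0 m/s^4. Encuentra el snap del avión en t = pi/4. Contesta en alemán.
Um dies zu lösen, müssen wir 3 Ableitungen unserer Gleichung für die Geschwindigkeit v(t) = -4·cos(2·t) nehmen. Durch Ableiten von der Geschwindigkeit erhalten wir die Beschleunigung: a(t) = 8·sin(2·t). Durch Ableiten von der Beschleunigung erhalten wir den Ruck: j(t) = 16·cos(2·t). Durch Ableiten von dem Ruck erhalten wir den Snap: s(t) = -32·sin(2·t). Mit s(t) = -32·sin(2·t) und Einsetzen von t = pi/4, finden wir s = -32.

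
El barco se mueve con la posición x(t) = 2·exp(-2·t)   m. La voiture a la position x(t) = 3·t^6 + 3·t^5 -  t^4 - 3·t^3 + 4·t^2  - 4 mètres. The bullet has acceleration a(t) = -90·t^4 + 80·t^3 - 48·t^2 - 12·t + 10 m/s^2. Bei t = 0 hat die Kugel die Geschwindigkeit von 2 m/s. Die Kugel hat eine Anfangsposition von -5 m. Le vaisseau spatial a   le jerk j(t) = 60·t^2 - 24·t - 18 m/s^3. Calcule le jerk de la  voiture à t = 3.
Pour résoudre ceci, nous devons prendre 3 dérivées de notre équation de la position x(t) = 3·t^6 + 3·t^5 - t^4 - 3·t^3 + 4·t^2 - 4. En prenant d/dt de x(t), nous trouvons v(t) = 18·t^5 + 15·t^4 - 4·t^3 - 9·t^2 + 8·t. En dérivant la vitesse, nous obtenons l'accélération: a(t) = 90·t^4 + 60·t^3 - 12·t^2 - 18·t + 8. La dérivée de l'accélération donne le jerk: j(t) = 360·t^3 + 180·t^2 - 24·t - 18. De l'équation du jerk j(t) = 360·t^3 + 180·t^2 - 24·t - 18, nous substituons t = 3 pour obtenir j = 11250.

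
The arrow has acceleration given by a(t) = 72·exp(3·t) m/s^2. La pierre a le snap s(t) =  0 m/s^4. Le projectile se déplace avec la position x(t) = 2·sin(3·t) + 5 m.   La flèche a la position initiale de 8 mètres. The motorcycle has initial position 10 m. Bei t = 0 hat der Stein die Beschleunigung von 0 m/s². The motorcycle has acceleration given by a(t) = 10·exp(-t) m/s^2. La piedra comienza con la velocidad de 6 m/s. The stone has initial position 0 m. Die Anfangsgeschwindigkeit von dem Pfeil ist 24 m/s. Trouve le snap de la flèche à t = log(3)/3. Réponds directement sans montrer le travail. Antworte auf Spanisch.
s(log(3)/3) = 1944.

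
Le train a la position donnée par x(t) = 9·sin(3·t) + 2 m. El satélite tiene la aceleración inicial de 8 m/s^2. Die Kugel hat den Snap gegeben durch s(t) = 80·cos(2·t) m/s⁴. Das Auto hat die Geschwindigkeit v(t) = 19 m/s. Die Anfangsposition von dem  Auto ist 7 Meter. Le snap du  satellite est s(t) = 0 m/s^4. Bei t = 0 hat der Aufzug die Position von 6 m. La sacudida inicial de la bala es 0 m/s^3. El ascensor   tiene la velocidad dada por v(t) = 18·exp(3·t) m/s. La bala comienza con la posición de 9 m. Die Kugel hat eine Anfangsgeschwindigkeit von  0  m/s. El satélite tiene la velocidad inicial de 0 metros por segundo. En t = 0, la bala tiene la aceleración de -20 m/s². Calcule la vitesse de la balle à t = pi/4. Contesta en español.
Partiendo del snap s(t) = 80·cos(2·t), tomamos 3 integrales. Integrando el snap y usando la condición inicial j(0) = 0, obtenemos j(t) = 40·sin(2·t). La antiderivada de la sacudida, con a(0) = -20, da la aceleración: a(t) = -20·cos(2·t). La integral de la aceleración, con v(0) = 0, da la velocidad: v(t) = -10·sin(2·t). De la ecuación de la velocidad v(t) = -10·sin(2·t), sustituimos t = pi/4 para obtener v = -10.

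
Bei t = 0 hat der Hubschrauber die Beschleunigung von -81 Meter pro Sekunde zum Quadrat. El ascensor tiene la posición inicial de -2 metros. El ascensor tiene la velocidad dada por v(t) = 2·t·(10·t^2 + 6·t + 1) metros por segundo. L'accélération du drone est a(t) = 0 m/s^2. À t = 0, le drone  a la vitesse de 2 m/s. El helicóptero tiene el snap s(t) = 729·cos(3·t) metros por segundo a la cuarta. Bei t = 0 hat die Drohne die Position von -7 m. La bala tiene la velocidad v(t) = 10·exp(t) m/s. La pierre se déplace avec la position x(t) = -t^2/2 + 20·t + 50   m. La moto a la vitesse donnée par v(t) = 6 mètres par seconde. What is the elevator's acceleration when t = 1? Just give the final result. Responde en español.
La respuesta es 86.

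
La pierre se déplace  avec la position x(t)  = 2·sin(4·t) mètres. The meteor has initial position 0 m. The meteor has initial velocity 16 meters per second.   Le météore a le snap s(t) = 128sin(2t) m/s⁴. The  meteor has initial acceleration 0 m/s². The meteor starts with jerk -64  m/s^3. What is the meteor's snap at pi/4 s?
Using s(t) = 128·sin(2·t) and substituting t = pi/4, we find s = 128.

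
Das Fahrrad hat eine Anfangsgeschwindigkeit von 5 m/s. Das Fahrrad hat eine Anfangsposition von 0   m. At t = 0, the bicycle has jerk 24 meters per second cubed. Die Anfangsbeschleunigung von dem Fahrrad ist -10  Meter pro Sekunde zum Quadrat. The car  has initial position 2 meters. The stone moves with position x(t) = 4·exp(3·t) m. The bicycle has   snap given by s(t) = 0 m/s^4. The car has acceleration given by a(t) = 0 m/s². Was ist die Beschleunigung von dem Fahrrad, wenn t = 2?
Ausgehend von dem Snap s(t) = 0, nehmen wir 2 Stammfunktionen. Mit ∫s(t)dt und Anwendung von j(0) = 24, finden wir j(t) = 24. Durch Integration von dem Ruck und Verwendung der Anfangsbedingung a(0) = -10, erhalten wir a(t) = 24·t - 10. Aus der Gleichung für die Beschleunigung a(t) = 24·t - 10, setzen wir t = 2 ein und erhalten a = 38.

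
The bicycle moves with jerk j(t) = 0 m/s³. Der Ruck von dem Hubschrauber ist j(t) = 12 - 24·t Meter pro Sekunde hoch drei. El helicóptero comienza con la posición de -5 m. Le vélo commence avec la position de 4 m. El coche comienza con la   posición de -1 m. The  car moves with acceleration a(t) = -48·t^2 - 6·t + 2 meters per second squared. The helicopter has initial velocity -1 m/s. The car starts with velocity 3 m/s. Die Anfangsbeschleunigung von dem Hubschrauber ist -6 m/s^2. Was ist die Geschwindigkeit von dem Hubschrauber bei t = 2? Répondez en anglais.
Starting from jerk j(t) = 12 - 24·t, we take 2 integrals. Taking ∫j(t)dt and applying a(0) = -6, we find a(t) = -12·t^2 + 12·t - 6. The antiderivative of acceleration is velocity. Using v(0) = -1, we get v(t) = -4·t^3 + 6·t^2 - 6·t - 1. From the given velocity equation v(t) = -4·t^3 + 6·t^2 - 6·t - 1, we substitute t = 2 to get v = -21.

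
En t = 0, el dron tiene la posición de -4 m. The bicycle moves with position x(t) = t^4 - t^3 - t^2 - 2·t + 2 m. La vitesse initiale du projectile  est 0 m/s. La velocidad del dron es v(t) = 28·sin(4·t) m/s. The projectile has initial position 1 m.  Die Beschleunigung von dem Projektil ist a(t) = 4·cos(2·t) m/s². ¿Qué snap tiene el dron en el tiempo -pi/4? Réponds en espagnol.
Para resolver esto, necesitamos tomar 3 derivadas de nuestra ecuación de la velocidad v(t) = 28·sin(4·t). Tomando d/dt de v(t), encontramos a(t) = 112·cos(4·t). Derivando la aceleración, obtenemos la sacudida: j(t) = -448·sin(4·t). Derivando la sacudida, obtenemos el snap: s(t) = -1792·cos(4·t). Tenemos el snap s(t) = -1792·cos(4·t). Sustituyendo t = -pi/4: s(-pi/4) = 1792.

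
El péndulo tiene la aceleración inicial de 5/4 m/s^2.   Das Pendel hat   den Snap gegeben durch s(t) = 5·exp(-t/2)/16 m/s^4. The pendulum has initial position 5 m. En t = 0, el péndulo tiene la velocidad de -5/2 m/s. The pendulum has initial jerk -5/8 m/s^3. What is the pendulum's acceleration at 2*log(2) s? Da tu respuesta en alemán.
Um dies zu lösen, müssen wir 2 Stammfunktionen unserer Gleichung für den Snap s(t) = 5·exp(-t/2)/16 finden. Die Stammfunktion von dem Snap ist der Ruck. Mit j(0) = -5/8 erhalten wir j(t) = -5·exp(-t/2)/8. Durch Integration von dem Ruck und Verwendung der Anfangsbedingung a(0) = 5/4, erhalten wir a(t) = 5·exp(-t/2)/4. Mit a(t) = 5·exp(-t/2)/4 und Einsetzen von t = 2*log(2), finden wir a = 5/8.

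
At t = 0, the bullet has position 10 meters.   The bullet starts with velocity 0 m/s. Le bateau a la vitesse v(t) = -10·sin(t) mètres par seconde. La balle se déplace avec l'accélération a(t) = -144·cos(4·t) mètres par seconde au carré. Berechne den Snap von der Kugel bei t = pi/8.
Um dies zu lösen, müssen wir 2 Ableitungen unserer Gleichung für die Beschleunigung a(t) = -144·cos(4·t) nehmen. Mit d/dt von a(t) finden wir j(t) = 576·sin(4·t). Mit d/dt von j(t) finden wir s(t) = 2304·cos(4·t). Wir haben den Snap s(t) = 2304·cos(4·t). Durch Einsetzen von t = pi/8: s(pi/8) = 0.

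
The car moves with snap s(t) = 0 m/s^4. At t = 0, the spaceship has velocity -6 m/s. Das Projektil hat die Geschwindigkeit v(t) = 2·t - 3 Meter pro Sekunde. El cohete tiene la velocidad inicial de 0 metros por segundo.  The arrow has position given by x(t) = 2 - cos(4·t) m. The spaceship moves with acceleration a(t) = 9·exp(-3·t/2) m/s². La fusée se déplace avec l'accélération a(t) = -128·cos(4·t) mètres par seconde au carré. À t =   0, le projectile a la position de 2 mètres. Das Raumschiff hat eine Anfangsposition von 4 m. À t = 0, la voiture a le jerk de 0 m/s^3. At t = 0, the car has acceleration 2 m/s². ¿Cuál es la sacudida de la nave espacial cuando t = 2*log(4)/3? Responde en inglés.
Starting from acceleration a(t) = 9·exp(-3·t/2), we take 1 derivative. The derivative of acceleration gives jerk: j(t) = -27·exp(-3·t/2)/2. Using j(t) = -27·exp(-3·t/2)/2 and substituting t = 2*log(4)/3, we find j = -27/8.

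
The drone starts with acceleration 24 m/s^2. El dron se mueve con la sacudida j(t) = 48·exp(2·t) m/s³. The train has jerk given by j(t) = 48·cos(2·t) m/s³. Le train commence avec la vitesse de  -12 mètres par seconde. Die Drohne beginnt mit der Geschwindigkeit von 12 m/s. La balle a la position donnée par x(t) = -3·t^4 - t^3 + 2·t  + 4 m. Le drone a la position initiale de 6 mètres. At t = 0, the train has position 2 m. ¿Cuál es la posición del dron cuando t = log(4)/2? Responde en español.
Debemos encontrar la integral de nuestra ecuación de la sacudida j(t) = 48·exp(2·t) 3 veces. Tomando ∫j(t)dt y aplicando a(0) = 24, encontramos a(t) = 24·exp(2·t). La integral de la aceleración es la velocidad. Usando v(0) = 12, obtenemos v(t) = 12·exp(2·t). Integrando la velocidad y usando la condición inicial x(0) = 6, obtenemos x(t) = 6·exp(2·t). De la ecuación de la posición x(t) = 6·exp(2·t), sustituimos t = log(4)/2 para obtener x = 24.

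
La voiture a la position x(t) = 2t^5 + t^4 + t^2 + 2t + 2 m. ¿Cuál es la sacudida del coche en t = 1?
Para resolver esto, necesitamos tomar 3 derivadas de nuestra ecuación de la posición x(t) = 2·t^5 + t^4 + t^2 + 2·t + 2. La derivada de la posición da la velocidad: v(t) = 10·t^4 + 4·t^3 + 2·t + 2. La derivada de la velocidad da la aceleración: a(t) = 40·t^3 + 12·t^2 + 2. La derivada de la aceleración da la sacudida: j(t) = 120·t^2 + 24·t. Tenemos la sacudida j(t) = 120·t^2 + 24·t. Sustituyendo t = 1: j(1) = 144.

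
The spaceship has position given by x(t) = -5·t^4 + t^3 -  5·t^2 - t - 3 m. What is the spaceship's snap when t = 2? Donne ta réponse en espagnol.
Debemos derivar nuestra ecuación de la posición x(t) = -5·t^4 + t^3 - 5·t^2 - t - 3 4 veces. Derivando la posición, obtenemos la velocidad: v(t) = -20·t^3 + 3·t^2 - 10·t - 1. Tomando d/dt de v(t), encontramos a(t) = -60·t^2 + 6·t - 10. Tomando d/dt de a(t), encontramos j(t) = 6 - 120·t. Tomando d/dt de j(t), encontramos s(t) = -120. Usando s(t) = -120 y sustituyendo t = 2, encontramos s = -120.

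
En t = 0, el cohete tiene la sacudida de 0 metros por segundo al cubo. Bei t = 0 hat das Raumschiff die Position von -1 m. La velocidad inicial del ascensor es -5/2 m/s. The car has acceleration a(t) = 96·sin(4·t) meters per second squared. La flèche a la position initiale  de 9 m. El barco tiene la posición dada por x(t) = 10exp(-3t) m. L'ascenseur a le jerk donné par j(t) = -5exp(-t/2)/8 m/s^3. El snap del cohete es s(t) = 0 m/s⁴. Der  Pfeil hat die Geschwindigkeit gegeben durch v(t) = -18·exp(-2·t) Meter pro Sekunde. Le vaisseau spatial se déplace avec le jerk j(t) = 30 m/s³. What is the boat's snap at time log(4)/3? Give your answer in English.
Starting from position x(t) = 10·exp(-3·t), we take 4 derivatives. The derivative of position gives velocity: v(t) = -30·exp(-3·t). Differentiating velocity, we get acceleration: a(t) = 90·exp(-3·t). Differentiating acceleration, we get jerk: j(t) = -270·exp(-3·t). Taking d/dt of j(t), we find s(t) = 810·exp(-3·t). From the given snap equation s(t) = 810·exp(-3·t), we substitute t = log(4)/3 to get s = 405/2.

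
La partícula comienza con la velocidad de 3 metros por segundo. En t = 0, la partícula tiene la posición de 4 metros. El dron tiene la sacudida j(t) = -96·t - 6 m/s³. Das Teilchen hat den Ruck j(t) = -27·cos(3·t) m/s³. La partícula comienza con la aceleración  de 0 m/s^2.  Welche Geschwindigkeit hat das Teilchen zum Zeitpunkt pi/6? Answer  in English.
We need to integrate our jerk equation j(t) = -27·cos(3·t) 2 times. Integrating jerk and using the initial condition a(0) = 0, we get a(t) = -9·sin(3·t). Integrating acceleration and using the initial condition v(0) = 3, we get v(t) = 3·cos(3·t). From the given velocity equation v(t) = 3·cos(3·t), we substitute t = pi/6 to get v = 0.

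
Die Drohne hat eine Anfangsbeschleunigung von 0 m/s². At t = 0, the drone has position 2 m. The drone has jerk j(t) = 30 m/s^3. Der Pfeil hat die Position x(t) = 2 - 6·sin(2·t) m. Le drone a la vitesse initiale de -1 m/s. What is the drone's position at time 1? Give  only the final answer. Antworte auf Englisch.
The answer is 6.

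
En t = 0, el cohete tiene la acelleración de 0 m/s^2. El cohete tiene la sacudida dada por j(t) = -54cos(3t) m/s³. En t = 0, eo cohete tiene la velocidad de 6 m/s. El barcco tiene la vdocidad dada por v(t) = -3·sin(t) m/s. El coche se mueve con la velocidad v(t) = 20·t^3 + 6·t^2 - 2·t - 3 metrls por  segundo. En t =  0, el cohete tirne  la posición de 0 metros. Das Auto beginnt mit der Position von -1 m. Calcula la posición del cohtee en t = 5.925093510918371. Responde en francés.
Pour résoudre ceci, nous devons prendre 3 primitives de notre équation du jerk j(t) = -54·cos(3·t). En intégrant le jerk et en utilisant la condition initiale a(0) = 0, nous obtenons a(t) = -18·sin(3·t). En prenant ∫a(t)dt et en appliquant v(0) = 6, nous trouvons v(t) = 6·cos(3·t). L'intégrale de la vitesse, avec x(0) = 0, donne la position: x(t) = 2·sin(3·t). Nous avons la position x(t) = 2·sin(3·t). En substituant t = 5.925093510918371: x(5.925093510918371) = -1.75849039725022.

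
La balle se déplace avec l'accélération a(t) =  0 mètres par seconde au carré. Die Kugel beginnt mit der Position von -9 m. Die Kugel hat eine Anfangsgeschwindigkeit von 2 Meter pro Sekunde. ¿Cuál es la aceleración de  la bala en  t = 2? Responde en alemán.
Aus der Gleichung für die Beschleunigung a(t) = 0, setzen wir t = 2 ein und erhalten a = 0.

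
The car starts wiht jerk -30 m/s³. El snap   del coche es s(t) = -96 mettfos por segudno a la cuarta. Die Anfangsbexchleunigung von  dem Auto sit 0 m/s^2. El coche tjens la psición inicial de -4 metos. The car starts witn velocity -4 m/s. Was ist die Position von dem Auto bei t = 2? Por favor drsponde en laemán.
Um dies zu lösen, müssen wir 4 Stammfunktionen unserer Gleichung für den Snap s(t) = -96 finden. Durch Integration von dem Snap und Verwendung der Anfangsbedingung j(0) = -30, erhalten wir j(t) = -96·t - 30. Mit ∫j(t)dt und Anwendung von a(0) = 0, finden wir a(t) = 6·t·(-8·t - 5). Die Stammfunktion von der Beschleunigung, mit v(0) = -4, ergibt die Geschwindigkeit: v(t) = -16·t^3 - 15·t^2 - 4. Mit ∫v(t)dt und Anwendung von x(0) = -4, finden wir x(t) = -4·t^4 - 5·t^3 - 4·t - 4. Wir haben die Position x(t) = -4·t^4 - 5·t^3 - 4·t - 4. Durch Einsetzen von t = 2: x(2) = -116.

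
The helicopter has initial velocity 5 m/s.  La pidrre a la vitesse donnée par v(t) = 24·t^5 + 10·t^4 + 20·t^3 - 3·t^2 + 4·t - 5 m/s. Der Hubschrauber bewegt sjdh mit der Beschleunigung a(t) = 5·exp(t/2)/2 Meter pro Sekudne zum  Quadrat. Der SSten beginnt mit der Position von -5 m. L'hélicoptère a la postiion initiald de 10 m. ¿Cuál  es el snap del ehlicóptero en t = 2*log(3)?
Partiendo de la aceleración a(t) = 5·exp(t/2)/2, tomamos 2 derivadas. La derivada de la aceleración da la sacudida: j(t) = 5·exp(t/2)/4. Tomando d/dt de j(t), encontramos s(t) = 5·exp(t/2)/8. De la ecuación del snap s(t) = 5·exp(t/2)/8, sustituimos t = 2*log(3) para obtener s = 15/8.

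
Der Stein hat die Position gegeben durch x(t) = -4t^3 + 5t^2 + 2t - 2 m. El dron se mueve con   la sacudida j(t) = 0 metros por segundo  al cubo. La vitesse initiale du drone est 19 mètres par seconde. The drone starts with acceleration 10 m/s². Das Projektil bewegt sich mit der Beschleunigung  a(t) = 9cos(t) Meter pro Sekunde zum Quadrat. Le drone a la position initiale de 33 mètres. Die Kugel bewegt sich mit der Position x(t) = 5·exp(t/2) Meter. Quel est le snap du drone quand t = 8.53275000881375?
En partant du jerk j(t) = 0, nous prenons 1 dérivée. La dérivée du jerk donne le snap: s(t) = 0. En utilisant s(t) = 0 et en substituant t = 8.53275000881375, nous trouvons s = 0.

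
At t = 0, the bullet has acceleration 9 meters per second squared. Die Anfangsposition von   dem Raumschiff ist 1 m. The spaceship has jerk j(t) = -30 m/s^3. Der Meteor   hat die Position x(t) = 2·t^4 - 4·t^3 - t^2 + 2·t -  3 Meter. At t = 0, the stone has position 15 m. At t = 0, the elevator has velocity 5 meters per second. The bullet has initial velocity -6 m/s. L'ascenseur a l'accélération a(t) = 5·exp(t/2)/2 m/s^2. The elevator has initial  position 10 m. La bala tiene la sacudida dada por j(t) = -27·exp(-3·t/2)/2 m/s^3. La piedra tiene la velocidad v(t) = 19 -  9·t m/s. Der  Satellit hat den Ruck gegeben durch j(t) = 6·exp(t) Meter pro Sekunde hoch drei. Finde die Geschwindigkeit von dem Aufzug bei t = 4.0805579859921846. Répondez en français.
Nous devons intégrer notre équation de l'accélération a(t) = 5·exp(t/2)/2 1 fois. L'intégrale de l'accélération, avec v(0) = 5, donne la vitesse: v(t) = 5·exp(t/2). Nous avons la vitesse v(t) = 5·exp(t/2). En substituant t = 4.0805579859921846: v(4.0805579859921846) = 38.4637756215817.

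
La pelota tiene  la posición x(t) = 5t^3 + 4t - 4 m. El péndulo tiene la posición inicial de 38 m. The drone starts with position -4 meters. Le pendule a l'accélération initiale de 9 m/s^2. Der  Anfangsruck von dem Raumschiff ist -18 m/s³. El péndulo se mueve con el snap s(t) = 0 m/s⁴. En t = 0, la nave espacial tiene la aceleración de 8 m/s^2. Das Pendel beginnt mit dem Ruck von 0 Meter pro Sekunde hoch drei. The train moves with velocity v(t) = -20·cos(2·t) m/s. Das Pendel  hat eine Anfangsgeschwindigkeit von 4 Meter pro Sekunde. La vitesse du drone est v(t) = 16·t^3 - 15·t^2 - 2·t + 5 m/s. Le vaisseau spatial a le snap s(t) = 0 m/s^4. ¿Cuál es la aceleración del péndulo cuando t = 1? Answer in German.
Um dies zu lösen, müssen wir 2 Stammfunktionen unserer Gleichung für den Snap s(t) = 0 finden. Mit ∫s(t)dt und Anwendung von j(0) = 0, finden wir j(t) = 0. Durch Integration von dem Ruck und Verwendung der Anfangsbedingung a(0) = 9, erhalten wir a(t) = 9. Wir haben die Beschleunigung a(t) = 9. Durch Einsetzen von t = 1: a(1) = 9.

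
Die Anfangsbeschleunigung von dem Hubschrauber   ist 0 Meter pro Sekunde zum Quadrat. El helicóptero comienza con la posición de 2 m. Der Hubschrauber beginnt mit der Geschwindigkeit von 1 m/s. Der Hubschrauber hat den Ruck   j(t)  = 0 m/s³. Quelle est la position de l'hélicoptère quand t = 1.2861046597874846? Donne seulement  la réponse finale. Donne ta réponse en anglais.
x(1.2861046597874846) = 3.28610465978748.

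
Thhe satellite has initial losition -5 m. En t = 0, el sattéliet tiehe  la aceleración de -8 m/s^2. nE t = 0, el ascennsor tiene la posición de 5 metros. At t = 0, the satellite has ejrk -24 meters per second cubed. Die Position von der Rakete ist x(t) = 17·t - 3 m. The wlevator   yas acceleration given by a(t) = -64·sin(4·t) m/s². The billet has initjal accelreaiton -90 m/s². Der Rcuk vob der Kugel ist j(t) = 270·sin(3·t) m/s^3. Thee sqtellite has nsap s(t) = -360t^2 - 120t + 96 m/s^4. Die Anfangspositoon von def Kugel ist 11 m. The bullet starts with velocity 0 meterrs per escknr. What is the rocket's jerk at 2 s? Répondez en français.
Nous devons dériver notre équation de la position x(t) = 17·t - 3 3 fois. La dérivée de la position donne la vitesse: v(t) = 17. La dérivée de la vitesse donne l'accélération: a(t) = 0. En dérivant l'accélération, nous obtenons le jerk: j(t) = 0. En utilisant j(t) = 0 et en substituant t = 2, nous trouvons j = 0.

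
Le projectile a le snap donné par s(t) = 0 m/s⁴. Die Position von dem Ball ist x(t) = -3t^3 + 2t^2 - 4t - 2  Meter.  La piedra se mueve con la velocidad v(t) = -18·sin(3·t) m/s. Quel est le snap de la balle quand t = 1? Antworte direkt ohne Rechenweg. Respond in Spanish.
La respuesta es 0.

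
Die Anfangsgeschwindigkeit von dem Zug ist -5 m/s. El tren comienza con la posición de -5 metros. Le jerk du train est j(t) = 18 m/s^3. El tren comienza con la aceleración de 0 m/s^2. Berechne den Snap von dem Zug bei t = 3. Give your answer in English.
Starting from jerk j(t) = 18, we take 1 derivative. Differentiating jerk, we get snap: s(t) = 0. From the given snap equation s(t) = 0, we substitute t = 3 to get s = 0.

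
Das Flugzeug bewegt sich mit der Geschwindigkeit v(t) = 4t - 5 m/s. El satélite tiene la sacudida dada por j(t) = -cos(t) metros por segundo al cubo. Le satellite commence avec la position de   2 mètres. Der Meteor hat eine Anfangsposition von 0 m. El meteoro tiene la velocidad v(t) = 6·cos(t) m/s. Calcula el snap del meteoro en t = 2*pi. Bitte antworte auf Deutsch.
Wir müssen unsere Gleichung für die Geschwindigkeit v(t) = 6·cos(t) 3-mal ableiten. Mit d/dt von v(t) finden wir a(t) = -6·sin(t). Durch Ableiten von der Beschleunigung erhalten wir den Ruck: j(t) = -6·cos(t). Durch Ableiten von dem Ruck erhalten wir den Snap: s(t) = 6·sin(t). Aus der Gleichung für den Snap s(t) = 6·sin(t), setzen wir t = 2*pi ein und erhalten s = 0.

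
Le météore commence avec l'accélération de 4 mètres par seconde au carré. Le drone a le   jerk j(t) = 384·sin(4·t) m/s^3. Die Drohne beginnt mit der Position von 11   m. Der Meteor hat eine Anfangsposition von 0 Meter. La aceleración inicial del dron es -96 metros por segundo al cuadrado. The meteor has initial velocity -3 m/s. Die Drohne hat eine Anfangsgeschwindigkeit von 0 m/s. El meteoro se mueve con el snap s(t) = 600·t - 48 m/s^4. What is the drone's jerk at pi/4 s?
We have jerk j(t) = 384·sin(4·t). Substituting t = pi/4: j(pi/4) = 0.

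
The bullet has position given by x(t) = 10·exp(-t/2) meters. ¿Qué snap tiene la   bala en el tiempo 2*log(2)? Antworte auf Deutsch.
Wir müssen unsere Gleichung für die Position x(t) = 10·exp(-t/2) 4-mal ableiten. Durch Ableiten von der Position erhalten wir die Geschwindigkeit: v(t) = -5·exp(-t/2). Die Ableitung von der Geschwindigkeit ergibt die Beschleunigung: a(t) = 5·exp(-t/2)/2. Die Ableitung von der Beschleunigung ergibt den Ruck: j(t) = -5·exp(-t/2)/4. Durch Ableiten von dem Ruck erhalten wir den Snap: s(t) = 5·exp(-t/2)/8. Aus der Gleichung für den Snap s(t) = 5·exp(-t/2)/8, setzen wir t = 2*log(2) ein und erhalten s = 5/16.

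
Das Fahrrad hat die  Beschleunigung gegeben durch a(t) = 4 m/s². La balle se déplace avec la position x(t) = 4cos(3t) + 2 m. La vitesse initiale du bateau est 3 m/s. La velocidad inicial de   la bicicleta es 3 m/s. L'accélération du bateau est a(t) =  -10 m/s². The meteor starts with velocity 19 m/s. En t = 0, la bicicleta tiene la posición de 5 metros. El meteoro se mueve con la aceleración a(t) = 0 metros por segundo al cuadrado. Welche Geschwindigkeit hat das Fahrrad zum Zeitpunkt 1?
Wir müssen das Integral unserer Gleichung für die Beschleunigung a(t) = 4 1-mal finden. Durch Integration von der Beschleunigung und Verwendung der Anfangsbedingung v(0) = 3, erhalten wir v(t) = 4·t + 3. Aus der Gleichung für die Geschwindigkeit v(t) = 4·t + 3, setzen wir t = 1 ein und erhalten v = 7.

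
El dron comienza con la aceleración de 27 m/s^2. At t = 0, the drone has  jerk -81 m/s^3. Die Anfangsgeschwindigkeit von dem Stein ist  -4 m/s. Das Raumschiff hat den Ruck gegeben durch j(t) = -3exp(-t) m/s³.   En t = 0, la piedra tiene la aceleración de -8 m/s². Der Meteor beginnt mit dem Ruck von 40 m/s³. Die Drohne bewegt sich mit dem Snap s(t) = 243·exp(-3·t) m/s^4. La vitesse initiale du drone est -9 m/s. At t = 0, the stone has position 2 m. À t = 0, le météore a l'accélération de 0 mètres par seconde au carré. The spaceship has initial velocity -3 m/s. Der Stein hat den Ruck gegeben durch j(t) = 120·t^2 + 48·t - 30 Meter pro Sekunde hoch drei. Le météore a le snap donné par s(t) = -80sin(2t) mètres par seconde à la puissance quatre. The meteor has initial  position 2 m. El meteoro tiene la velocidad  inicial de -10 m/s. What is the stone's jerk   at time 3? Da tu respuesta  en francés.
Nous avons le jerk j(t) = 120·t^2 + 48·t - 30. En substituant t = 3: j(3) = 1194.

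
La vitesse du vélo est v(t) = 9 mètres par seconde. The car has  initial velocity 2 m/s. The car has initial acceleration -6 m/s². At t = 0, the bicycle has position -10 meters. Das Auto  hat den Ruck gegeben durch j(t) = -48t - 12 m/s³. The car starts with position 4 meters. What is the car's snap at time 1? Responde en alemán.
Um dies zu lösen, müssen wir 1 Ableitung unserer Gleichung für den Ruck j(t) = -48·t - 12 nehmen. Durch Ableiten von dem Ruck erhalten wir den Snap: s(t) = -48. Wir haben den Snap s(t) = -48. Durch Einsetzen von t = 1: s(1) = -48.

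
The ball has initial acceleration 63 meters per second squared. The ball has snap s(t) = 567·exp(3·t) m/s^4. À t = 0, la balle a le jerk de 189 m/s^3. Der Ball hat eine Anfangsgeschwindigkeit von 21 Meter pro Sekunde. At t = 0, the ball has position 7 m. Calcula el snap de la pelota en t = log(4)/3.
Usando s(t) = 567·exp(3·t) y sustituyendo t = log(4)/3, encontramos s = 2268.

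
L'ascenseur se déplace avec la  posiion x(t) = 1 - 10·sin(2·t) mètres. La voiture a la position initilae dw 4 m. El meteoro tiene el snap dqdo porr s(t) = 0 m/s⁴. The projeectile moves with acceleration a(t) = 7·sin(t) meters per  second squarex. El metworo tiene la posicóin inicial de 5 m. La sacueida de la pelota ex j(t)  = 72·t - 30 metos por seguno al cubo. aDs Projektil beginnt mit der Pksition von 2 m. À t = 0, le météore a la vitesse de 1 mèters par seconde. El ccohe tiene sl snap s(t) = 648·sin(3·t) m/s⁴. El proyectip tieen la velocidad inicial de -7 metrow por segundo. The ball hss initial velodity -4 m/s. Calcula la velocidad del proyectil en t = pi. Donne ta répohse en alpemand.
Wir müssen unsere Gleichung für die Beschleunigung a(t) = 7·sin(t) 1-mal integrieren. Durch Integration von der Beschleunigung und Verwendung der Anfangsbedingung v(0) = -7, erhalten wir v(t) = -7·cos(t). Wir haben die Geschwindigkeit v(t) = -7·cos(t). Durch Einsetzen von t = pi: v(pi) = 7.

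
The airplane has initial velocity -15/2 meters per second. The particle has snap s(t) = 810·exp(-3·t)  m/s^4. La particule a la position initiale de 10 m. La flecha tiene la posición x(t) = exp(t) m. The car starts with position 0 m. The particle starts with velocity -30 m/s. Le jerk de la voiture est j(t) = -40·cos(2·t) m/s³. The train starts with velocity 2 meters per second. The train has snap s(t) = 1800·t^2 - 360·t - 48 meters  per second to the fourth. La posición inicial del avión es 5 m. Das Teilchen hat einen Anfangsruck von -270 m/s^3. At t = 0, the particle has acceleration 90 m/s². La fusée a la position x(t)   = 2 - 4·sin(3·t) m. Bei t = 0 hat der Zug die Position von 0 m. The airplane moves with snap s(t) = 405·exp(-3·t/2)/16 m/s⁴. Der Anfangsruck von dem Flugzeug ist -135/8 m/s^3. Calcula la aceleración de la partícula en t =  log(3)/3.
Debemos encontrar la antiderivada de nuestra ecuación del snap s(t) = 810·exp(-3·t) 2 veces. La integral del snap es la sacudida. Usando j(0) = -270, obtenemos j(t) = -270·exp(-3·t). Integrando la sacudida y usando la condición inicial a(0) = 90, obtenemos a(t) = 90·exp(-3·t). De la ecuación de la aceleración a(t) = 90·exp(-3·t), sustituimos t = log(3)/3 para obtener a = 30.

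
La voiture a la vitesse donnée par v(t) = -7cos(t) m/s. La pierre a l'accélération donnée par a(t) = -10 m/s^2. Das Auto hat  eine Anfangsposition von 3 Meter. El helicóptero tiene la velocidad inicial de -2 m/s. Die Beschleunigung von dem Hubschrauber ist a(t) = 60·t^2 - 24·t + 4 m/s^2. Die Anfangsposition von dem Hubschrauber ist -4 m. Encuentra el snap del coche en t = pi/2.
Partiendo de la velocidad v(t) = -7·cos(t), tomamos 3 derivadas. Tomando d/dt de v(t), encontramos a(t) = 7·sin(t). Derivando la aceleración, obtenemos la sacudida: j(t) = 7·cos(t). Tomando d/dt de j(t), encontramos s(t) = -7·sin(t). Usando s(t) = -7·sin(t) y sustituyendo t = pi/2, encontramos s = -7.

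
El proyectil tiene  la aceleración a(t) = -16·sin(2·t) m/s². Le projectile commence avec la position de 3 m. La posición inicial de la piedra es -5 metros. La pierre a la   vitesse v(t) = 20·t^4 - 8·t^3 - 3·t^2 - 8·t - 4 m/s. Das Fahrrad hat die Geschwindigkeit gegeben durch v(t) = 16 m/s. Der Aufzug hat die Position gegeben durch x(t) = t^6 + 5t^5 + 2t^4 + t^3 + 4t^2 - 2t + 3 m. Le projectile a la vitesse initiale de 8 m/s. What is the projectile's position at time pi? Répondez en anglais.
Starting from acceleration a(t) = -16·sin(2·t), we take 2 antiderivatives. Finding the antiderivative of a(t) and using v(0) = 8: v(t) = 8·cos(2·t). The integral of velocity, with x(0) = 3, gives position: x(t) = 4·sin(2·t) + 3. Using x(t) = 4·sin(2·t) + 3 and substituting t = pi, we find x = 3.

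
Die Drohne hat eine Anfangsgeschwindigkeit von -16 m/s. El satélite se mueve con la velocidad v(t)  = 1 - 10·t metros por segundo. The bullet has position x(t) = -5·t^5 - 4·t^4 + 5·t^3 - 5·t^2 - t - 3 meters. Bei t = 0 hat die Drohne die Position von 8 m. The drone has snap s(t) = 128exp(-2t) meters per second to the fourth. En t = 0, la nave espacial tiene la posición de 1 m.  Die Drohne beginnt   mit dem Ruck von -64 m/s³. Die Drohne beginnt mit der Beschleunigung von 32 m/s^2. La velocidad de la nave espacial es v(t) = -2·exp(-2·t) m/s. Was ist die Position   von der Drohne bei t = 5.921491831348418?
Ausgehend von dem Snap s(t) = 128·exp(-2·t), nehmen wir 4 Stammfunktionen. Mit ∫s(t)dt und Anwendung von j(0) = -64, finden wir j(t) = -64·exp(-2·t). Die Stammfunktion von dem Ruck ist die Beschleunigung. Mit a(0) = 32 erhalten wir a(t) = 32·exp(-2·t). Durch Integration von der Beschleunigung und Verwendung der Anfangsbedingung v(0) = -16, erhalten wir v(t) = -16·exp(-2·t). Durch Integration von der Geschwindigkeit und Verwendung der Anfangsbedingung x(0) = 8, erhalten wir x(t) = 8·exp(-2·t). Wir haben die Position x(t) = 8·exp(-2·t). Durch Einsetzen von t = 5.921491831348418: x(5.921491831348418) = 0.0000575105515938001.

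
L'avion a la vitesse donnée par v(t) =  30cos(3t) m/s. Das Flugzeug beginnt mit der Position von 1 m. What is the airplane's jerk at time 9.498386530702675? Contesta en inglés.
To solve this, we need to take 2 derivatives of our velocity equation v(t) = 30·cos(3·t). Taking d/dt of v(t), we find a(t) = -90·sin(3·t). Taking d/dt of a(t), we find j(t) = -270·cos(3·t). Using j(t) = -270·cos(3·t) and substituting t = 9.498386530702675, we find j = 263.443569029338.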